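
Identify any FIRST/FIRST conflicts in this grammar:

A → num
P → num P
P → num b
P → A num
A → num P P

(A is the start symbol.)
A FIRST/FIRST conflict occurs when two productions N → α and N → β for the same non-terminal have FIRST(α) ∩ FIRST(β) ≠ ∅ (with ε ∈ FIRST of a nullable right-hand side, so two nullable alternatives also conflict).

FIRST sets of the non-terminals at (or reachable through a nullable prefix from) the front of some alternative:
  FIRST(A) = { 'num' }

Productions for A:
  A → num: FIRST = { 'num' }
  A → num P P: FIRST = { 'num' }
Productions for P:
  P → num P: FIRST = { 'num' }
  P → num b: FIRST = { 'num' }
  P → A num: FIRST = { 'num' }

Conflict for A: A → num and A → num P P
  Overlap: { 'num' }
Conflict for P: P → num P and P → num b
  Overlap: { 'num' }
Conflict for P: P → num P and P → A num
  Overlap: { 'num' }
Conflict for P: P → num b and P → A num
  Overlap: { 'num' }

Answer: Yes. A → num / A → num P P on { 'num' }; P → num P / P → num b on { 'num' }; P → num P / P → A num on { 'num' }; P → num b / P → A num on { 'num' }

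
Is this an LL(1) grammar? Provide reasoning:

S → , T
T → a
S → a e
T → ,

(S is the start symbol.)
A grammar is LL(1) if for each non-terminal N with multiple productions, the predict sets of those productions are pairwise disjoint, where PREDICT(N → α) = (FIRST(α) \ {ε}) ∪ (FOLLOW(N) if α ⇒* ε).

For S:
  PREDICT(S → ',' T) = { ',' }
  PREDICT(S → a e) = { 'a' }
For T:
  PREDICT(T → a) = { 'a' }
  PREDICT(T → ',') = { ',' }

All predict sets are disjoint. The grammar IS LL(1).

Answer: Yes, the grammar is LL(1).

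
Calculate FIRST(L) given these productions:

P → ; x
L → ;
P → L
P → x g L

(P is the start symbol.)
{ ';' }

From L → ;:
  - ';' is a terminal: add ';' and stop

Collecting: FIRST(L) = { ';' }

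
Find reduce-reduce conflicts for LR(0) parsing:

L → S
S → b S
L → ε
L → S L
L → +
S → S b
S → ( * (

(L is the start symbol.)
Yes — I4: [L → .] vs [L → S .]

A reduce-reduce conflict occurs when an LR(0) state has two complete items [A → α .] and [B → β .] — both call for a reduction, and with no lookahead the parser cannot choose between them.

Augment with L' → L and build the canonical LR(0) collection (I0 = CLOSURE({[L' → . L]}), then GOTO on every symbol after a dot until no new states appear). It has 12 states:
  I0: { [L → . +], [L → . S L], [L → . S], [L → .], [L' → . L], [S → . ( * (], [S → . S b], [S → . b S] }  — shift, reduce
  I1: { [S → ( . * (] }  — shift
  I2: { [L → + .] }  — reduce
  I3: { [L' → L .] }  — accept
  I4: { [L → . +], [L → . S L], [L → . S], [L → .], [L → S . L], [L → S .], [S → . ( * (], [S → . S b], [S → . b S], [S → S . b] }  — shift, 2 reduces
  I5: { [S → . ( * (], [S → . S b], [S → . b S], [S → b . S] }  — shift
  I6: { [S → S . b], [S → b S .] }  — shift, reduce
  I7: { [S → S b .] }  — reduce
  I8: { [L → S L .] }  — reduce
  I9: { [S → . ( * (], [S → . S b], [S → . b S], [S → S b .], [S → b . S] }  — shift, reduce
  I10: { [S → ( * . (] }  — shift
  I11: { [S → ( * ( .] }  — reduce

I4 contains complete items [L → .], [L → S .] — reduce-reduce conflict.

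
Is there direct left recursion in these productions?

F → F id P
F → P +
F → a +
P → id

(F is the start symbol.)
F → F id P: LEFT RECURSIVE (starts with F)
F → P +: starts with P
F → a +: starts with a
P → id: starts with id

The grammar has direct left recursion on: F.

Answer: Yes, F is left-recursive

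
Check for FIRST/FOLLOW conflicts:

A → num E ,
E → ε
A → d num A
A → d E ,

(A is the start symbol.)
No FIRST/FOLLOW conflicts.

A FIRST/FOLLOW conflict occurs when a non-terminal N has a nullable alternative N → β (β ⇒* ε) and another alternative N → α with FIRST(α) ∩ FOLLOW(N) ≠ ∅: on such a lookahead the parser cannot decide between expanding α and letting N vanish via β.

Nullable non-terminals: E.
E has a nullable alternative but only one production, so nothing to check.

A has no nullable alternative, so no FIRST/FOLLOW check is needed there.

No FIRST/FOLLOW conflicts found.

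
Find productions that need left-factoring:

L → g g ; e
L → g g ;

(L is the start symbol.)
Left-factoring is needed when two productions for the same non-terminal
share a common prefix on the right-hand side.

Productions for L:
  L → g g ; e
  L → g g ;

Found common prefix 'g g ;' in productions for L

Answer: Yes, L has productions with common prefix 'g g ;'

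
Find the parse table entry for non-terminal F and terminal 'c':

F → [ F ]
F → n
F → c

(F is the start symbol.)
F → c

To find M[F, 'c'], we find productions for F where 'c' is in the predict set (PREDICT(N → α) = (FIRST(α) \ {ε}) ∪ (FOLLOW(N) if α ⇒* ε)).

F → [ F ]: PREDICT = { '[' }
F → n: PREDICT = { 'n' }
F → c: PREDICT = { 'c' }
  'c' is in predict set, so this production goes in M[F, 'c']

M[F, 'c'] = F → c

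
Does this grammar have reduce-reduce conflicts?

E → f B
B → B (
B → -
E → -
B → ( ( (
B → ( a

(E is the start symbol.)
No reduce-reduce conflicts

A reduce-reduce conflict occurs when an LR(0) state has two complete items [A → α .] and [B → β .] — both call for a reduction, and with no lookahead the parser cannot choose between them.

Augment with E' → E and build the canonical LR(0) collection (I0 = CLOSURE({[E' → . E]}), then GOTO on every symbol after a dot until no new states appear). It has 11 states:
  I0: { [E → . -], [E → . f B], [E' → . E] }  — shift
  I1: { [E → - .] }  — reduce
  I2: { [E' → E .] }  — accept
  I3: { [B → . ( ( (], [B → . ( a], [B → . -], [B → . B (], [E → f . B] }  — shift
  I4: { [B → ( . ( (], [B → ( . a] }  — shift
  I5: { [B → - .] }  — reduce
  I6: { [B → B . (], [E → f B .] }  — shift, reduce
  I7: { [B → B ( .] }  — reduce
  I8: { [B → ( ( . (] }  — shift
  I9: { [B → ( a .] }  — reduce
  I10: { [B → ( ( ( .] }  — reduce

No state contains more than one complete item.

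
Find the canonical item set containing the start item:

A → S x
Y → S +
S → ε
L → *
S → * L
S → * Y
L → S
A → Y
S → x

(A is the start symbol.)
First, augment the grammar with A' → A
I₀ = CLOSURE({ [A' → . A] }):
  [A' → . A] has the dot before A: add [A → . S x], [A → . Y]
  [A → . S x] has the dot before S: add [S → .], [S → . * L], [S → . * Y], [S → . x]
  [A → . Y] has the dot before Y: add [Y → . S +]
No further items can be added.

I₀ = { [A → . S x], [A → . Y], [A' → . A], [S → . * L], [S → . * Y], [S → . x], [S → .], [Y → . S +] }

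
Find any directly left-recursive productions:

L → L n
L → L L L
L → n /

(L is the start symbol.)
Yes, L is left-recursive

L → L n: LEFT RECURSIVE (starts with L)
L → L L L: LEFT RECURSIVE (starts with L)
L → n /: starts with n

The grammar has direct left recursion on: L.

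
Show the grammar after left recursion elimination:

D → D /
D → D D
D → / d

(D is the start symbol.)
D → / d D'
D' → / D'
D' → D D'
D' → ε

D is directly left-recursive. The standard transformation for
  A → A α₁ | ... | A α_m | β₁ | ... | β_n
is
  A  → β₁ A' | ... | β_n A'
  A' → α₁ A' | ... | α_m A' | ε

D → / d becomes D → / d D'
D → D / becomes D' → / D'
D → D D becomes D' → D D'
Add D' → ε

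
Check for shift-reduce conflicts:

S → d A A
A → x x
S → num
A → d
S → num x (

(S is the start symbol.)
Yes — I3: [S → num .] vs [S → num . x (]

Augment with S' → S and build the canonical LR(0) collection (I0 = CLOSURE({[S' → . S]}), then GOTO on every symbol after a dot until no new states appear). It has 11 states:
  I0: { [S → . d A A], [S → . num x (], [S → . num], [S' → . S] }  — shift
  I1: { [S' → S .] }  — accept
  I2: { [A → . d], [A → . x x], [S → d . A A] }  — shift
  I3: { [S → num . x (], [S → num .] }  — shift, reduce
  I4: { [S → num x . (] }  — shift
  I5: { [S → num x ( .] }  — reduce
  I6: { [A → . d], [A → . x x], [S → d A . A] }  — shift
  I7: { [A → d .] }  — reduce
  I8: { [A → x . x] }  — shift
  I9: { [A → x x .] }  — reduce
  I10: { [S → d A A .] }  — reduce

I3 contains reduce item [S → num .] and shift item [S → num . x (] — shift-reduce conflict.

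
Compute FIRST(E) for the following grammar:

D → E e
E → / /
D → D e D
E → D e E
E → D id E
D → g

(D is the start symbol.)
To compute FIRST(E), examine every production with E on the left-hand side, reading each right-hand side left to right until a non-nullable symbol is reached.

FIRST sets of the other non-terminals involved (by the same procedure, iterated to a fixed point):
  FIRST(D) = { '/', 'g' }

From E → / /:
  - '/' is a terminal: add '/' and stop
From E → D e E:
  - D is a non-terminal: add FIRST(D) \ {ε} = { '/', 'g' }
    D is not nullable, so stop
From E → D id E:
  - D is a non-terminal: add FIRST(D) \ {ε} = { '/', 'g' }
    D is not nullable, so stop

Collecting: FIRST(E) = { '/', 'g' }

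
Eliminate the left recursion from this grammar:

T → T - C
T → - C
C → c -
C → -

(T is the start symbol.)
T → - C T'
T' → - C T'
T' → ε
C → c -
C → -

T is directly left-recursive. The standard transformation for
  A → A α₁ | ... | A α_m | β₁ | ... | β_n
is
  A  → β₁ A' | ... | β_n A'
  A' → α₁ A' | ... | α_m A' | ε

T → - C becomes T → - C T'
T → T - C becomes T' → - C T'
Add T' → ε

Productions for other non-terminals are unchanged:
  C → c -
  C → -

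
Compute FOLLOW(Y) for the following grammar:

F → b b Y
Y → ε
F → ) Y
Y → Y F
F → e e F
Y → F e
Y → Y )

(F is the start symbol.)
{ $, ')', 'b', 'e' }

In F → b b Y: Y is at the end, add FOLLOW(F)
In F → ) Y: Y is at the end, add FOLLOW(F)
In Y → Y F: Y is followed by F, add FIRST(F) \ {ε} = { ')', 'b', 'e' }
In Y → Y ): Y is followed by ')', add FIRST(')') \ {ε} = { ')' }

The FOLLOW sets referred to above (computed the same way, to a fixed point):
  FOLLOW(F) = { $, ')', 'b', 'e' }

Taking the union: FOLLOW(Y) = { $, ')', 'b', 'e' }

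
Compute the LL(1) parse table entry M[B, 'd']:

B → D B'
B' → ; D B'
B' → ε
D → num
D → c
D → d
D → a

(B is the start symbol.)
To find M[B, 'd'], we find productions for B where 'd' is in the predict set (PREDICT(N → α) = (FIRST(α) \ {ε}) ∪ (FOLLOW(N) if α ⇒* ε)).

Relevant sets:
  FIRST(D) = { 'a', 'c', 'd', 'num' }

B → D B': PREDICT = { 'a', 'c', 'd', 'num' }
  'd' is in predict set, so this production goes in M[B, 'd']

M[B, 'd'] = B → D B'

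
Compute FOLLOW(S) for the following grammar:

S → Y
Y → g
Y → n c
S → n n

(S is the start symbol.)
{ $ }

S is the start symbol, so $ ∈ FOLLOW(S).
S does not occur on any right-hand side.

Taking the union: FOLLOW(S) = { $ }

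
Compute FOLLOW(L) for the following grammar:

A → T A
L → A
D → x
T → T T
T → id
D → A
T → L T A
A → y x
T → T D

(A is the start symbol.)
{ 'id', 'y' }

To compute FOLLOW(L), find every occurrence of L on a right-hand side N → α L β: add FIRST(β) \ {ε}, and if β is empty or nullable also add FOLLOW(N). Iterate to a fixed point.

In T → L T A: L is followed by T A, add FIRST(T A) \ {ε} = { 'id', 'y' }

Taking the union: FOLLOW(L) = { 'id', 'y' }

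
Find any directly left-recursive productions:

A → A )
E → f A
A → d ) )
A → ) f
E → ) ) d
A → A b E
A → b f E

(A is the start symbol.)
A → A ): LEFT RECURSIVE (starts with A)
E → f A: starts with f
A → d ) ): starts with d
A → ) f: starts with ')'
E → ) ) d: starts with ')'
A → A b E: LEFT RECURSIVE (starts with A)
A → b f E: starts with b

The grammar has direct left recursion on: A.

Answer: Yes, A is left-recursive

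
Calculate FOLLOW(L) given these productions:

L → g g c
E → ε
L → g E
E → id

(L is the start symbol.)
To compute FOLLOW(L), find every occurrence of L on a right-hand side N → α L β: add FIRST(β) \ {ε}, and if β is empty or nullable also add FOLLOW(N). Iterate to a fixed point.

L is the start symbol, so $ ∈ FOLLOW(L).
L does not occur on any right-hand side.

Taking the union: FOLLOW(L) = { $ }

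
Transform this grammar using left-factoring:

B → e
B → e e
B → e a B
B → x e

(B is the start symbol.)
B → e B'
B' → ε
B' → e
B' → a B
B → x e

Left-factoring transforms A → αβ₁ | αβ₂ into A → αA' and A' → β₁ | β₂
(α is the longest common prefix among the alternatives). Repeat until
no nonterminal has two alternatives with a common prefix.

Round 1: B has alternatives sharing prefix 'e'. Introduce B': B → e B'
  Add: B' → ε
  Add: B' → e
  Add: B' → a B

No remaining common prefixes — done.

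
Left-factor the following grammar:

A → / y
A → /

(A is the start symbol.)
A → / A'
A' → y
A' → ε

Left-factoring transforms A → αβ₁ | αβ₂ into A → αA' and A' → β₁ | β₂
(α is the longest common prefix among the alternatives). Repeat until
no nonterminal has two alternatives with a common prefix.

Round 1: A has alternatives sharing prefix '/'. Introduce A': A → / A'
  Add: A' → y
  Add: A' → ε

No remaining common prefixes — done.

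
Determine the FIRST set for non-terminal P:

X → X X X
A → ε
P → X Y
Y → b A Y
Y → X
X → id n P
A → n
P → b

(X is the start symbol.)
{ 'b', 'id' }

To compute FIRST(P), examine every production with P on the left-hand side, reading each right-hand side left to right until a non-nullable symbol is reached.

FIRST sets of the other non-terminals involved (by the same procedure, iterated to a fixed point):
  FIRST(X) = { 'id' }

From P → X Y:
  - X is a non-terminal: add FIRST(X) \ {ε} = { 'id' }
    X is not nullable, so stop
From P → b:
  - b is a terminal: add 'b' and stop

Collecting: FIRST(P) = { 'b', 'id' }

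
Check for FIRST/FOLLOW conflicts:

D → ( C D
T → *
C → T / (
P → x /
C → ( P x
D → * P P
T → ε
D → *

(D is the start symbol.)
A FIRST/FOLLOW conflict occurs when a non-terminal N has a nullable alternative N → β (β ⇒* ε) and another alternative N → α with FIRST(α) ∩ FOLLOW(N) ≠ ∅: on such a lookahead the parser cannot decide between expanding α and letting N vanish via β.

Nullable non-terminals: T.

T: nullable alternative(s) T → ε; FOLLOW(T) = { '/' }
  T → *: FIRST \ {ε} = { '*' } — disjoint from FOLLOW(T)
  T → ε: FIRST \ {ε} = { } — this is the only nullable alternative, skip

C, D, P have no nullable alternative, so no FIRST/FOLLOW check is needed there.

No FIRST/FOLLOW conflicts found.

Answer: No FIRST/FOLLOW conflicts.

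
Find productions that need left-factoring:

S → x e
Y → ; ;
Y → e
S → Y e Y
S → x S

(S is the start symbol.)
Left-factoring is needed when two productions for the same non-terminal
share a common prefix on the right-hand side.

Productions for S:
  S → x e
  S → Y e Y
  S → x S
Productions for Y:
  Y → ; ;
  Y → e

Found common prefix 'x' in productions for S

Answer: Yes, S has productions with common prefix 'x'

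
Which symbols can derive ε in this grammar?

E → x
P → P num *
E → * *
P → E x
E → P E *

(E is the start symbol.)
None

A non-terminal is nullable if it can derive ε (the empty string): either it has an ε-production, or it has a production whose right-hand side consists entirely of nullable non-terminals.

There are no ε-productions, so no non-terminal can derive ε.
No non-terminals are nullable.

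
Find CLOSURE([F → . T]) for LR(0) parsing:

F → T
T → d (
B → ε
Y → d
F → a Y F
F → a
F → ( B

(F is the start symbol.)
{ [F → . T], [T → . d (] }

Start with: [F → . T]
  [F → . T] has the dot before T: add [T → . d (]
No further items can be added.

CLOSURE = { [F → . T], [T → . d (] }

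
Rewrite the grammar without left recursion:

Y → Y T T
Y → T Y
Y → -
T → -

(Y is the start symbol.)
Y → T Y Y'
Y → - Y'
Y' → T T Y'
Y' → ε
T → -

Y is directly left-recursive. The standard transformation for
  A → A α₁ | ... | A α_m | β₁ | ... | β_n
is
  A  → β₁ A' | ... | β_n A'
  A' → α₁ A' | ... | α_m A' | ε

Y → T Y becomes Y → T Y Y'
Y → - becomes Y → - Y'
Y → Y T T becomes Y' → T T Y'
Add Y' → ε

Productions for other non-terminals are unchanged:
  T → -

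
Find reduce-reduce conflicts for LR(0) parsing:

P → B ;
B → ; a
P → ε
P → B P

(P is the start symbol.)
Augment with P' → P and build the canonical LR(0) collection (I0 = CLOSURE({[P' → . P]}), then GOTO on every symbol after a dot until no new states appear). It has 7 states:
  I0: { [B → . ; a], [P → . B ;], [P → . B P], [P → .], [P' → . P] }  — shift, reduce
  I1: { [B → ; . a] }  — shift
  I2: { [B → . ; a], [P → . B ;], [P → . B P], [P → .], [P → B . ;], [P → B . P] }  — shift, reduce
  I3: { [P' → P .] }  — accept
  I4: { [B → ; . a], [P → B ; .] }  — shift, reduce
  I5: { [P → B P .] }  — reduce
  I6: { [B → ; a .] }  — reduce

No state contains more than one complete item.

Answer: No reduce-reduce conflicts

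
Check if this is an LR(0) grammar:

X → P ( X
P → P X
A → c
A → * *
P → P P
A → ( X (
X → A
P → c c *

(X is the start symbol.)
A grammar is LR(0) if no state in the canonical LR(0) collection has:
  - both a shift item (dot before a terminal) and a complete item (shift-reduce conflict), or
  - two or more complete items (reduce-reduce conflict; the accept item [X' → X .] counts as a complete item here).

Augment with X' → X and build the canonical LR(0) collection (I0 = CLOSURE({[X' → . X]}), then GOTO on every symbol after a dot until no new states appear). It has 16 states:
  I0: { [A → . ( X (], [A → . * *], [A → . c], [P → . P P], [P → . P X], [P → . c c *], [X → . A], [X → . P ( X], [X' → . X] }  — shift
  I1: { [A → ( . X (], [A → . ( X (], [A → . * *], [A → . c], [P → . P P], [P → . P X], [P → . c c *], [X → . A], [X → . P ( X] }  — shift
  I2: { [A → * . *] }  — shift
  I3: { [X → A .] }  — reduce
  I4: { [A → . ( X (], [A → . * *], [A → . c], [P → . P P], [P → . P X], [P → . c c *], [P → P . P], [P → P . X], [X → . A], [X → . P ( X], [X → P . ( X] }  — shift
  I5: { [X' → X .] }  — accept
  I6: { [A → c .], [P → c . c *] }  — shift, reduce
  I7: { [P → c c . *] }  — shift
  I8: { [P → c c * .] }  — reduce
  I9: { [A → ( . X (], [A → . ( X (], [A → . * *], [A → . c], [P → . P P], [P → . P X], [P → . c c *], [X → . A], [X → . P ( X], [X → P ( . X] }  — shift
  I10: { [A → . ( X (], [A → . * *], [A → . c], [P → . P P], [P → . P X], [P → . c c *], [P → P . P], [P → P . X], [P → P P .], [X → . A], [X → . P ( X], [X → P . ( X] }  — shift, reduce
  I11: { [P → P X .] }  — reduce
  I12: { [A → ( X . (], [X → P ( X .] }  — shift, reduce
  I13: { [A → ( X ( .] }  — reduce
  I14: { [A → * * .] }  — reduce
  I15: { [A → ( X . (] }  — shift

Conflict in state I6:
  Shift-reduce conflict between [A → c .] and [P → c . c *]
So the grammar is NOT LR(0).

Answer: No. Shift-reduce conflict between [A → c .] and [P → c . c *]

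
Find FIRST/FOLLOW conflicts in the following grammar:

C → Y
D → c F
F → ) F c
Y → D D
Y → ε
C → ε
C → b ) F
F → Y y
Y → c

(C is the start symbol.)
A FIRST/FOLLOW conflict occurs when a non-terminal N has a nullable alternative N → β (β ⇒* ε) and another alternative N → α with FIRST(α) ∩ FOLLOW(N) ≠ ∅: on such a lookahead the parser cannot decide between expanding α and letting N vanish via β.

Nullable non-terminals: C, Y.
FIRST sets used below: FIRST(Y) = { 'c', ε }, FIRST(D) = { 'c' }

C: nullable alternative(s) C → Y, C → ε; FOLLOW(C) = { $ }
  C → Y: FIRST \ {ε} = { 'c' } — disjoint from FOLLOW(C)
  C → ε: FIRST \ {ε} = { } — disjoint from FOLLOW(C)
  C → b ) F: FIRST \ {ε} = { 'b' } — disjoint from FOLLOW(C)

Y: nullable alternative(s) Y → ε; FOLLOW(Y) = { $, 'y' }
  Y → D D: FIRST \ {ε} = { 'c' } — disjoint from FOLLOW(Y)
  Y → ε: FIRST \ {ε} = { } — this is the only nullable alternative, skip
  Y → c: FIRST \ {ε} = { 'c' } — disjoint from FOLLOW(Y)

D, F have no nullable alternative, so no FIRST/FOLLOW check is needed there.

No FIRST/FOLLOW conflicts found.

Answer: No FIRST/FOLLOW conflicts.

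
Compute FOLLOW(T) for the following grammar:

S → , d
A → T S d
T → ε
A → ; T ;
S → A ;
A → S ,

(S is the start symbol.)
{ ',', ';' }

To compute FOLLOW(T), find every occurrence of T on a right-hand side N → α T β: add FIRST(β) \ {ε}, and if β is empty or nullable also add FOLLOW(N). Iterate to a fixed point.

In A → T S d: T is followed by S d, add FIRST(S d) \ {ε} = { ',', ';' }
In A → ; T ;: T is followed by ';', add FIRST(';') \ {ε} = { ';' }

Taking the union: FOLLOW(T) = { ',', ';' }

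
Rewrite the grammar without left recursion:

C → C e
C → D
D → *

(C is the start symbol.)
C is directly left-recursive. The standard transformation for
  A → A α₁ | ... | A α_m | β₁ | ... | β_n
is
  A  → β₁ A' | ... | β_n A'
  A' → α₁ A' | ... | α_m A' | ε

C → D becomes C → D C'
C → C e becomes C' → e C'
Add C' → ε

Productions for other non-terminals are unchanged:
  D → *

Resulting grammar:
C → D C'
C' → e C'
C' → ε
D → *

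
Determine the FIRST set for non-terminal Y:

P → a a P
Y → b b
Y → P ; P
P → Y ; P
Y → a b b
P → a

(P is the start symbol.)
{ 'a', 'b' }

To compute FIRST(Y), examine every production with Y on the left-hand side, reading each right-hand side left to right until a non-nullable symbol is reached.

FIRST sets of the other non-terminals involved (by the same procedure, iterated to a fixed point):
  FIRST(P) = { 'a', 'b' }

From Y → b b:
  - b is a terminal: add 'b' and stop
From Y → P ; P:
  - P is a non-terminal: add FIRST(P) \ {ε} = { 'a', 'b' }
    P is not nullable, so stop
From Y → a b b:
  - a is a terminal: add 'a' and stop

Collecting: FIRST(Y) = { 'a', 'b' }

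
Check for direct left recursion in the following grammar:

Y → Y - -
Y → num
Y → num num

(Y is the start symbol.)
Direct left recursion occurs when N → N α for some non-terminal N (the right-hand side begins with the left-hand side itself).

Y → Y - -: LEFT RECURSIVE (starts with Y)
Y → num: starts with num
Y → num num: starts with num

The grammar has direct left recursion on: Y.

Answer: Yes, Y is left-recursive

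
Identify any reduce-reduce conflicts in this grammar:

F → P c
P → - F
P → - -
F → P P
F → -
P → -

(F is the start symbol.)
Yes — I1: [F → - .] vs [P → - .]; I7: [F → - .] vs [P → - .]

Augment with F' → F and build the canonical LR(0) collection (I0 = CLOSURE({[F' → . F]}), then GOTO on every symbol after a dot until no new states appear). It has 9 states:
  I0: { [F → . -], [F → . P P], [F → . P c], [F' → . F], [P → . - -], [P → . - F], [P → . -] }  — shift
  I1: { [F → - .], [F → . -], [F → . P P], [F → . P c], [P → - . -], [P → - . F], [P → - .], [P → . - -], [P → . - F], [P → . -] }  — shift, 2 reduces
  I2: { [F' → F .] }  — accept
  I3: { [F → P . P], [F → P . c], [P → . - -], [P → . - F], [P → . -] }  — shift
  I4: { [F → . -], [F → . P P], [F → . P c], [P → - . -], [P → - . F], [P → - .], [P → . - -], [P → . - F], [P → . -] }  — shift, reduce
  I5: { [F → P P .] }  — reduce
  I6: { [F → P c .] }  — reduce
  I7: { [F → - .], [F → . -], [F → . P P], [F → . P c], [P → - - .], [P → - . -], [P → - . F], [P → - .], [P → . - -], [P → . - F], [P → . -] }  — shift, 3 reduces
  I8: { [P → - F .] }  — reduce

I1 contains complete items [F → - .], [P → - .] — reduce-reduce conflict.
I7 contains complete items [F → - .], [P → - .], [P → - - .] — reduce-reduce conflict.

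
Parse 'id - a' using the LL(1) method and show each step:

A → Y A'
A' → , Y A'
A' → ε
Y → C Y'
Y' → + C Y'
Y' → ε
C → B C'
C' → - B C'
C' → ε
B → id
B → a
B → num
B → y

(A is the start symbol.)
Stack is shown with the top on the left.

Stack           Input     Action
--------------------------------
A $             id - a $  output A → Y A'
Y A' $          id - a $  output Y → C Y'
C Y' A' $       id - a $  output C → B C'
B C' Y' A' $    id - a $  output B → id
id C' Y' A' $   id - a $  match 'id'
C' Y' A' $      - a $     output C' → - B C'
- B C' Y' A' $  - a $     match '-'
B C' Y' A' $    a $       output B → a
a C' Y' A' $    a $       match 'a'
C' Y' A' $      $         output C' → ε
Y' A' $         $         output Y' → ε
A' $            $         output A' → ε
$               $         accept

The string is accepted.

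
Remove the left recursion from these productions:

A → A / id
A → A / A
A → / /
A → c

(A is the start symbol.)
A → / / A'
A → c A'
A' → / id A'
A' → / A A'
A' → ε

A is directly left-recursive. The standard transformation for
  A → A α₁ | ... | A α_m | β₁ | ... | β_n
is
  A  → β₁ A' | ... | β_n A'
  A' → α₁ A' | ... | α_m A' | ε

A → / / becomes A → / / A'
A → c becomes A → c A'
A → A / id becomes A' → / id A'
A → A / A becomes A' → / A A'
Add A' → ε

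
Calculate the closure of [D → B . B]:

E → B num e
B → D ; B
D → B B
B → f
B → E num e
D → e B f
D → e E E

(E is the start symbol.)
{ [B → . D ; B], [B → . E num e], [B → . f], [D → . B B], [D → . e B f], [D → . e E E], [D → B . B], [E → . B num e] }

Start with: [D → B . B]
  [D → B . B] has the dot before B: add [B → . D ; B], [B → . f], [B → . E num e]
  [B → . D ; B] has the dot before D: add [D → . B B], [D → . e B f], [D → . e E E]
  [B → . E num e] has the dot before E: add [E → . B num e]
No further items can be added.

CLOSURE = { [B → . D ; B], [B → . E num e], [B → . f], [D → . B B], [D → . e B f], [D → . e E E], [D → B . B], [E → . B num e] }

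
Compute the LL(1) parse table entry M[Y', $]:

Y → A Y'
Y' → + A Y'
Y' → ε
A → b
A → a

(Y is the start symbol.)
To find M[Y', $], we find productions for Y' where $ is in the predict set (PREDICT(N → α) = (FIRST(α) \ {ε}) ∪ (FOLLOW(N) if α ⇒* ε)).

Relevant sets:
  FOLLOW(Y') = { $ }

Y' → + A Y': PREDICT = { '+' }
Y' → ε: PREDICT = { $ }
  $ is in predict set, so this production goes in M[Y', $]

M[Y', $] = Y' → ε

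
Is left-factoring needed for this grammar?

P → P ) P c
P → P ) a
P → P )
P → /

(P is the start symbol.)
Left-factoring is needed when two productions for the same non-terminal
share a common prefix on the right-hand side.

Productions for P:
  P → P ) P c
  P → P ) a
  P → P )
  P → /

Found common prefix 'P )' in productions for P

Answer: Yes, P has productions with common prefix 'P )'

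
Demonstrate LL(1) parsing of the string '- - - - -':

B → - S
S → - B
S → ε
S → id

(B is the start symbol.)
LL(1) parsing maintains a stack (initially the start symbol over $) and the input. At each step: if the stack top is a terminal, match it against the current input token; if it is a non-terminal N, replace it with the RHS of M[N, lookahead] (the unique production whose predict set contains the lookahead).

Stack is shown with the top on the left.

Stack  Input        Action
--------------------------
B $    - - - - - $  output B → - S
- S $  - - - - - $  match '-'
S $    - - - - $    output S → - B
- B $  - - - - $    match '-'
B $    - - - $      output B → - S
- S $  - - - $      match '-'
S $    - - $        output S → - B
- B $  - - $        match '-'
B $    - $          output B → - S
- S $  - $          match '-'
S $    $            output S → ε
$      $            accept

The string is accepted.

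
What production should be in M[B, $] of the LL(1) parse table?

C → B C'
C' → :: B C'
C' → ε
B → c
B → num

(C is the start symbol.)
Empty (error entry)

To find M[B, $], we find productions for B where $ is in the predict set (PREDICT(N → α) = (FIRST(α) \ {ε}) ∪ (FOLLOW(N) if α ⇒* ε)).

B → c: PREDICT = { 'c' }
B → num: PREDICT = { 'num' }

M[B, $] is empty (no production applies)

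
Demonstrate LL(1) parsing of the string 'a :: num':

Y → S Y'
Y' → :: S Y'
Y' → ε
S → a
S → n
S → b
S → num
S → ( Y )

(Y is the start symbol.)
Stack is shown with the top on the left.

Stack      Input       Action
-----------------------------
Y $        a :: num $  output Y → S Y'
S Y' $     a :: num $  output S → a
a Y' $     a :: num $  match 'a'
Y' $       :: num $    output Y' → :: S Y'
:: S Y' $  :: num $    match '::'
S Y' $     num $       output S → num
num Y' $   num $       match 'num'
Y' $       $           output Y' → ε
$          $           accept

The string is accepted.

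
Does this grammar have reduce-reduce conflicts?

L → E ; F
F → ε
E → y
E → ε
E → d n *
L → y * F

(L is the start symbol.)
A reduce-reduce conflict occurs when an LR(0) state has two complete items [A → α .] and [B → β .] — both call for a reduction, and with no lookahead the parser cannot choose between them.

Augment with L' → L and build the canonical LR(0) collection (I0 = CLOSURE({[L' → . L]}), then GOTO on every symbol after a dot until no new states appear). It has 11 states:
  I0: { [E → . d n *], [E → . y], [E → .], [L → . E ; F], [L → . y * F], [L' → . L] }  — shift, reduce
  I1: { [L → E . ; F] }  — shift
  I2: { [L' → L .] }  — accept
  I3: { [E → d . n *] }  — shift
  I4: { [E → y .], [L → y . * F] }  — shift, reduce
  I5: { [F → .], [L → y * . F] }  — reduce
  I6: { [L → y * F .] }  — reduce
  I7: { [E → d n . *] }  — shift
  I8: { [E → d n * .] }  — reduce
  I9: { [F → .], [L → E ; . F] }  — reduce
  I10: { [L → E ; F .] }  — reduce

No state contains more than one complete item.

Answer: No reduce-reduce conflicts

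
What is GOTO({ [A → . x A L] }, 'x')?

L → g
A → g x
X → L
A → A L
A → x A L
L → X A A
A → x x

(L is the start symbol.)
GOTO(I, 'x') = CLOSURE({ [A → αX.β] : [A → α.Xβ] ∈ I, X = 'x' })

Items with dot before 'x', with the dot advanced:
  [A → . x A L] → [A → x . A L]
Closure of the advanced items:
  [A → x . A L] has the dot before A: add [A → . g x], [A → . A L], [A → . x A L], [A → . x x]

GOTO = { [A → . A L], [A → . g x], [A → . x A L], [A → . x x], [A → x . A L] }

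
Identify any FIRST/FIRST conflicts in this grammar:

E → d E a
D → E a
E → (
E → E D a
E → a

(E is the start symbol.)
Yes. E → d E a / E → E D a on { 'd' }; E → '(' / E → E D a on { '(' }; E → E D a / E → a on { 'a' }

FIRST sets of the non-terminals at (or reachable through a nullable prefix from) the front of some alternative:
  FIRST(E) = { '(', 'a', 'd' }

Productions for E:
  E → d E a: FIRST = { 'd' }
  E → (: FIRST = { '(' }
  E → E D a: FIRST = { '(', 'a', 'd' }
  E → a: FIRST = { 'a' }
D has only one production, so no FIRST/FIRST conflict is possible there.

Conflict for E: E → d E a and E → E D a
  Overlap: { 'd' }
Conflict for E: E → ( and E → E D a
  Overlap: { '(' }
Conflict for E: E → E D a and E → a
  Overlap: { 'a' }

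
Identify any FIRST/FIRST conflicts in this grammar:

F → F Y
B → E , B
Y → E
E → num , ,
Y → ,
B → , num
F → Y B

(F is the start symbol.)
FIRST sets of the non-terminals at (or reachable through a nullable prefix from) the front of some alternative:
  FIRST(F) = { ',', 'num' }
  FIRST(Y) = { ',', 'num' }
  FIRST(E) = { 'num' }

Productions for F:
  F → F Y: FIRST = { ',', 'num' }
  F → Y B: FIRST = { ',', 'num' }
Productions for B:
  B → E , B: FIRST = { 'num' }
  B → , num: FIRST = { ',' }
Productions for Y:
  Y → E: FIRST = { 'num' }
  Y → ,: FIRST = { ',' }
E has only one production, so no FIRST/FIRST conflict is possible there.

Conflict for F: F → F Y and F → Y B
  Overlap: { ',', 'num' }

Answer: Yes. F → F Y / F → Y B on { ',', 'num' }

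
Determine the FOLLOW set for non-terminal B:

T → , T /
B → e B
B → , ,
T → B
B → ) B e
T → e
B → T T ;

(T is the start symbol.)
{ $, ')', ',', '/', ';', 'e' }

To compute FOLLOW(B), find every occurrence of B on a right-hand side N → α B β: add FIRST(β) \ {ε}, and if β is empty or nullable also add FOLLOW(N). Iterate to a fixed point.

In B → e B: B is at the end; this adds FOLLOW(B) to itself — nothing new
In T → B: B is at the end, add FOLLOW(T)
In B → ) B e: B is followed by e, add FIRST(e) \ {ε} = { 'e' }

The FOLLOW sets referred to above (computed the same way, to a fixed point):
  FOLLOW(T) = { $, ')', ',', '/', ';', 'e' }

Taking the union: FOLLOW(B) = { $, ')', ',', '/', ';', 'e' }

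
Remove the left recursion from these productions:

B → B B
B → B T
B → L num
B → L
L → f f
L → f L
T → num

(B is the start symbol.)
B is directly left-recursive. The standard transformation for
  A → A α₁ | ... | A α_m | β₁ | ... | β_n
is
  A  → β₁ A' | ... | β_n A'
  A' → α₁ A' | ... | α_m A' | ε

B → L num becomes B → L num B'
B → L becomes B → L B'
B → B B becomes B' → B B'
B → B T becomes B' → T B'
Add B' → ε

Productions for other non-terminals are unchanged:
  L → f f
  L → f L
  T → num

Resulting grammar:
B → L num B'
B → L B'
B' → B B'
B' → T B'
B' → ε
L → f f
L → f L
T → num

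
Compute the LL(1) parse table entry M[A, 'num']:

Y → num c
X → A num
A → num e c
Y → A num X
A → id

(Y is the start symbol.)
A → num e c

To find M[A, 'num'], we find productions for A where 'num' is in the predict set (PREDICT(N → α) = (FIRST(α) \ {ε}) ∪ (FOLLOW(N) if α ⇒* ε)).

A → num e c: PREDICT = { 'num' }
  'num' is in predict set, so this production goes in M[A, 'num']
A → id: PREDICT = { 'id' }

M[A, 'num'] = A → num e c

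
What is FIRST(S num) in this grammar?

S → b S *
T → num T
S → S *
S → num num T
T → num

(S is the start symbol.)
FIRST sets of the non-terminals involved (from the grammar, by fixed-point iteration):
  FIRST(S) = { 'b', 'num' }

To compute FIRST(S num), process the symbols left to right:
Symbol S is a non-terminal. Add FIRST(S) \ {ε} = { 'b', 'num' }
S is not nullable (ε ∉ FIRST(S)), so stop here.
FIRST(S num) = { 'b', 'num' }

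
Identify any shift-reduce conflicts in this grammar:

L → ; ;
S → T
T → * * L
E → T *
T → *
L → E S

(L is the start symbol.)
Augment with L' → L and build the canonical LR(0) collection (I0 = CLOSURE({[L' → . L]}), then GOTO on every symbol after a dot until no new states appear). It has 12 states:
  I0: { [E → . T *], [L → . ; ;], [L → . E S], [L' → . L], [T → . * * L], [T → . *] }  — shift
  I1: { [T → * . * L], [T → * .] }  — shift, reduce
  I2: { [L → ; . ;] }  — shift
  I3: { [L → E . S], [S → . T], [T → . * * L], [T → . *] }  — shift
  I4: { [L' → L .] }  — accept
  I5: { [E → T . *] }  — shift
  I6: { [E → T * .] }  — reduce
  I7: { [L → E S .] }  — reduce
  I8: { [S → T .] }  — reduce
  I9: { [L → ; ; .] }  — reduce
  I10: { [E → . T *], [L → . ; ;], [L → . E S], [T → * * . L], [T → . * * L], [T → . *] }  — shift
  I11: { [T → * * L .] }  — reduce

I1 contains reduce item [T → * .] and shift item [T → * . * L] — shift-reduce conflict.

Answer: Yes — I1: [T → * .] vs [T → * . * L]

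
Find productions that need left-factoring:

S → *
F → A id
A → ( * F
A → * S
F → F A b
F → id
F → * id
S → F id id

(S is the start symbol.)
Left-factoring is needed when two productions for the same non-terminal
share a common prefix on the right-hand side.

Productions for S:
  S → *
  S → F id id
Productions for F:
  F → A id
  F → F A b
  F → id
  F → * id
Productions for A:
  A → ( * F
  A → * S

No common prefixes found.

Answer: No, left-factoring is not needed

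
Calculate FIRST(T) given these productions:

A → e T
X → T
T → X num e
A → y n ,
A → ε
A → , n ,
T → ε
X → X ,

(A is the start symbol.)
FIRST sets of the other non-terminals involved (by the same procedure, iterated to a fixed point):
  FIRST(X) = { ',', 'num', ε }

From T → X num e:
  - X is a non-terminal: add FIRST(X) \ {ε} = { ',', 'num' }
    X is nullable, so continue to the next symbol
  - num is a terminal: add 'num' and stop
From T → ε:
  - ε-production, so ε ∈ FIRST(T)

Collecting: FIRST(T) = { ',', 'num', ε }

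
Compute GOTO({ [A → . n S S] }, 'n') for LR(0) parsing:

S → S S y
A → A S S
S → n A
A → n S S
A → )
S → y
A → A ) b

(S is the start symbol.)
GOTO(I, 'n') = CLOSURE({ [A → αX.β] : [A → α.Xβ] ∈ I, X = 'n' })

Items with dot before 'n', with the dot advanced:
  [A → . n S S] → [A → n . S S]
Closure of the advanced items:
  [A → n . S S] has the dot before S: add [S → . S S y], [S → . n A], [S → . y]

GOTO = { [A → n . S S], [S → . S S y], [S → . n A], [S → . y] }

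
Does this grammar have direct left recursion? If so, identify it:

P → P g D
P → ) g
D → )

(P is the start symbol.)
Direct left recursion occurs when N → N α for some non-terminal N (the right-hand side begins with the left-hand side itself).

P → P g D: LEFT RECURSIVE (starts with P)
P → ) g: starts with ')'
D → ): starts with ')'

The grammar has direct left recursion on: P.

Answer: Yes, P is left-recursive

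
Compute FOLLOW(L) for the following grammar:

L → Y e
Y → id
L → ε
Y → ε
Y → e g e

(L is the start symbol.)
To compute FOLLOW(L), find every occurrence of L on a right-hand side N → α L β: add FIRST(β) \ {ε}, and if β is empty or nullable also add FOLLOW(N). Iterate to a fixed point.

L is the start symbol, so $ ∈ FOLLOW(L).
L does not occur on any right-hand side.

Taking the union: FOLLOW(L) = { $ }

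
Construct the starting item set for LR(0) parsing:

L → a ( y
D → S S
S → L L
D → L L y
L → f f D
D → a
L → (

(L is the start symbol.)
{ [L → . (], [L → . a ( y], [L → . f f D], [L' → . L] }

First, augment the grammar with L' → L
I₀ = CLOSURE({ [L' → . L] }):
  [L' → . L] has the dot before L: add [L → . a ( y], [L → . f f D], [L → . (]
No further items can be added.

I₀ = { [L → . (], [L → . a ( y], [L → . f f D], [L' → . L] }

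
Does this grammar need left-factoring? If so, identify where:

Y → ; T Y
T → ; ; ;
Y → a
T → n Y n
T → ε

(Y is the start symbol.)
No, left-factoring is not needed

Left-factoring is needed when two productions for the same non-terminal
share a common prefix on the right-hand side.

Productions for Y:
  Y → ; T Y
  Y → a
Productions for T:
  T → ; ; ;
  T → n Y n
  T → ε

No common prefixes found.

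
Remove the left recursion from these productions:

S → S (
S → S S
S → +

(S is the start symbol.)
S is directly left-recursive. The standard transformation for
  A → A α₁ | ... | A α_m | β₁ | ... | β_n
is
  A  → β₁ A' | ... | β_n A'
  A' → α₁ A' | ... | α_m A' | ε

S → + becomes S → + S'
S → S ( becomes S' → ( S'
S → S S becomes S' → S S'
Add S' → ε

Resulting grammar:
S → + S'
S' → ( S'
S' → S S'
S' → ε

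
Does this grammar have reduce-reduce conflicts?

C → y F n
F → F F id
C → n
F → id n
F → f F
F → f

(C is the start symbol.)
No reduce-reduce conflicts

A reduce-reduce conflict occurs when an LR(0) state has two complete items [A → α .] and [B → β .] — both call for a reduction, and with no lookahead the parser cannot choose between them.

Augment with C' → C and build the canonical LR(0) collection (I0 = CLOSURE({[C' → . C]}), then GOTO on every symbol after a dot until no new states appear). It has 12 states:
  I0: { [C → . n], [C → . y F n], [C' → . C] }  — shift
  I1: { [C' → C .] }  — accept
  I2: { [C → n .] }  — reduce
  I3: { [C → y . F n], [F → . F F id], [F → . f F], [F → . f], [F → . id n] }  — shift
  I4: { [C → y F . n], [F → . F F id], [F → . f F], [F → . f], [F → . id n], [F → F . F id] }  — shift
  I5: { [F → . F F id], [F → . f F], [F → . f], [F → . id n], [F → f . F], [F → f .] }  — shift, reduce
  I6: { [F → id . n] }  — shift
  I7: { [F → id n .] }  — reduce
  I8: { [F → . F F id], [F → . f F], [F → . f], [F → . id n], [F → F . F id], [F → f F .] }  — shift, reduce
  I9: { [F → . F F id], [F → . f F], [F → . f], [F → . id n], [F → F . F id], [F → F F . id] }  — shift
  I10: { [F → F F id .], [F → id . n] }  — shift, reduce
  I11: { [C → y F n .] }  — reduce

No state contains more than one complete item.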